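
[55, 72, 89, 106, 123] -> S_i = 55 + 17*i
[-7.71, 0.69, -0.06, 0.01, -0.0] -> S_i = -7.71*(-0.09)^i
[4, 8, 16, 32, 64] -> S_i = 4*2^i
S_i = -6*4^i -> [-6, -24, -96, -384, -1536]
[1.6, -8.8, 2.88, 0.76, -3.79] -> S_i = Random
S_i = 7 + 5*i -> [7, 12, 17, 22, 27]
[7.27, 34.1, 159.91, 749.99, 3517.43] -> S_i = 7.27*4.69^i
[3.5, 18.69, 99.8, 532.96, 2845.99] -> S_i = 3.50*5.34^i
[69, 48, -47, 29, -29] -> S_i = Random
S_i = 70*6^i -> [70, 420, 2520, 15120, 90720]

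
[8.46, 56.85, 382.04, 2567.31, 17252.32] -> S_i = 8.46*6.72^i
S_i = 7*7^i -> [7, 49, 343, 2401, 16807]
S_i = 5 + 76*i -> [5, 81, 157, 233, 309]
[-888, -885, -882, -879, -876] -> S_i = -888 + 3*i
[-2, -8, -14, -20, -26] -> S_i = -2 + -6*i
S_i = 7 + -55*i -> [7, -48, -103, -158, -213]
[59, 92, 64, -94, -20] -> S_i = Random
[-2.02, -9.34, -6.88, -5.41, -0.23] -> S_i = Random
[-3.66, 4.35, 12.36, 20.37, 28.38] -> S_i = -3.66 + 8.01*i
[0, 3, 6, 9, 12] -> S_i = 0 + 3*i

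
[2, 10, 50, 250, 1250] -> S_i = 2*5^i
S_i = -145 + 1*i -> [-145, -144, -143, -142, -141]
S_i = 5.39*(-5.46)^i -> [5.39, -29.43, 160.68, -877.34, 4790.26]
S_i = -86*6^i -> [-86, -516, -3096, -18576, -111456]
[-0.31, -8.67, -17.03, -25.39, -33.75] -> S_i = -0.31 + -8.36*i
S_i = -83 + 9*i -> [-83, -74, -65, -56, -47]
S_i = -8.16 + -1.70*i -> [-8.16, -9.86, -11.56, -13.26, -14.96]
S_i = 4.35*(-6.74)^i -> [4.35, -29.32, 197.61, -1331.89, 8976.95]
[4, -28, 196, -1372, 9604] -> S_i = 4*-7^i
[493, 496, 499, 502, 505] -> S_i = 493 + 3*i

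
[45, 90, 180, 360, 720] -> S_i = 45*2^i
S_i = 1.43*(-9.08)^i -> [1.43, -12.98, 117.9, -1070.52, 9720.29]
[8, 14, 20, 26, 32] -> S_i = 8 + 6*i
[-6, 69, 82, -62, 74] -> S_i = Random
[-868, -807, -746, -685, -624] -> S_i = -868 + 61*i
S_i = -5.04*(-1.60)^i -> [-5.04, 8.06, -12.9, 20.64, -33.03]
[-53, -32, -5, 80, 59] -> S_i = Random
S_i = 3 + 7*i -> [3, 10, 17, 24, 31]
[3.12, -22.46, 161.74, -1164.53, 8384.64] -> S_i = 3.12*(-7.20)^i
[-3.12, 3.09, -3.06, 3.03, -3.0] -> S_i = -3.12*(-0.99)^i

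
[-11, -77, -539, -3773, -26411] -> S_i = -11*7^i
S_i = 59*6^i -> [59, 354, 2124, 12744, 76464]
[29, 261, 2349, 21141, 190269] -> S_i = 29*9^i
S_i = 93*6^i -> [93, 558, 3348, 20088, 120528]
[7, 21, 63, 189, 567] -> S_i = 7*3^i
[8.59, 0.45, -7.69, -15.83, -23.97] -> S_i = 8.59 + -8.14*i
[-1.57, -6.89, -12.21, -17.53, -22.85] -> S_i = -1.57 + -5.32*i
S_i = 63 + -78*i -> [63, -15, -93, -171, -249]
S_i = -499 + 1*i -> [-499, -498, -497, -496, -495]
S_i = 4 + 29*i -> [4, 33, 62, 91, 120]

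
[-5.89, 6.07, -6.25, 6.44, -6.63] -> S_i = -5.89*(-1.03)^i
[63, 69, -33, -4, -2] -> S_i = Random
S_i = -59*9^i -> [-59, -531, -4779, -43011, -387099]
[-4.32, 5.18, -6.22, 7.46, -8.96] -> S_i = -4.32*(-1.20)^i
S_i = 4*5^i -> [4, 20, 100, 500, 2500]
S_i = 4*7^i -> [4, 28, 196, 1372, 9604]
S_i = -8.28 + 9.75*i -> [-8.28, 1.47, 11.22, 20.97, 30.72]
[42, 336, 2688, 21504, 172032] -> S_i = 42*8^i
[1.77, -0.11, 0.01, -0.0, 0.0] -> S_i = 1.77*(-0.06)^i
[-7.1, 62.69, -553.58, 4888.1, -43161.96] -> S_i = -7.10*(-8.83)^i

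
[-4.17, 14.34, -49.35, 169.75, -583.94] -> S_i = -4.17*(-3.44)^i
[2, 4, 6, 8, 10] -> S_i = 2 + 2*i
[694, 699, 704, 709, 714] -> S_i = 694 + 5*i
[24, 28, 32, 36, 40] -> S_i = 24 + 4*i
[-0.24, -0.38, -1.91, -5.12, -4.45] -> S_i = Random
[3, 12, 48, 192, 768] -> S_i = 3*4^i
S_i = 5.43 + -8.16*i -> [5.43, -2.73, -10.89, -19.05, -27.21]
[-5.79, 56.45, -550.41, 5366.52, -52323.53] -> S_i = -5.79*(-9.75)^i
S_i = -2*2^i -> [-2, -4, -8, -16, -32]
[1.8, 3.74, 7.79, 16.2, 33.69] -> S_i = 1.80*2.08^i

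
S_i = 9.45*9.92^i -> [9.45, 93.74, 929.94, 9225.01, 91512.09]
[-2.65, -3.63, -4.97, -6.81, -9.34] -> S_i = -2.65*1.37^i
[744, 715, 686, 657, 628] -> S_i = 744 + -29*i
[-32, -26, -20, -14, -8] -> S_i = -32 + 6*i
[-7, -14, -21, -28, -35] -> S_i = -7 + -7*i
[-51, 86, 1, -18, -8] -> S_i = Random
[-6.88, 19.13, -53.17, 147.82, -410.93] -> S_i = -6.88*(-2.78)^i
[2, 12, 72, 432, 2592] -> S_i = 2*6^i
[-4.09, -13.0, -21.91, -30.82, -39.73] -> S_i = -4.09 + -8.91*i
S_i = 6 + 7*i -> [6, 13, 20, 27, 34]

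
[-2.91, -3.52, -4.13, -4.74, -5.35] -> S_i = -2.91 + -0.61*i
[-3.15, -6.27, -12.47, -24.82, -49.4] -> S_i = -3.15*1.99^i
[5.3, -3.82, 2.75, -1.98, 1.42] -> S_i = 5.30*(-0.72)^i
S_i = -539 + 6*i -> [-539, -533, -527, -521, -515]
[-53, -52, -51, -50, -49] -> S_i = -53 + 1*i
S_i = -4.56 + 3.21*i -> [-4.56, -1.35, 1.86, 5.07, 8.28]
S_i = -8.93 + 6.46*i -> [-8.93, -2.47, 3.99, 10.45, 16.91]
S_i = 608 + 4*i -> [608, 612, 616, 620, 624]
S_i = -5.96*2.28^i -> [-5.96, -13.59, -30.98, -70.64, -161.06]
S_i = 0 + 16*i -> [0, 16, 32, 48, 64]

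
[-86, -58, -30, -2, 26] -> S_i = -86 + 28*i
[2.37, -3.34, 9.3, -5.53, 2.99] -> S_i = Random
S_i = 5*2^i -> [5, 10, 20, 40, 80]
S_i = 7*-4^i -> [7, -28, 112, -448, 1792]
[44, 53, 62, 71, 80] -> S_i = 44 + 9*i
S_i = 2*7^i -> [2, 14, 98, 686, 4802]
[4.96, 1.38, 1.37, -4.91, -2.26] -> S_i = Random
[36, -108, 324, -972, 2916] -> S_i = 36*-3^i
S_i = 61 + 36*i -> [61, 97, 133, 169, 205]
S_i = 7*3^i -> [7, 21, 63, 189, 567]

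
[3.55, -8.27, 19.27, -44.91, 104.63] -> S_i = 3.55*(-2.33)^i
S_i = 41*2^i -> [41, 82, 164, 328, 656]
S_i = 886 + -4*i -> [886, 882, 878, 874, 870]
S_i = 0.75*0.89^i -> [0.75, 0.67, 0.59, 0.53, 0.47]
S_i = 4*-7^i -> [4, -28, 196, -1372, 9604]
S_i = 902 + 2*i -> [902, 904, 906, 908, 910]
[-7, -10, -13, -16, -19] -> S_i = -7 + -3*i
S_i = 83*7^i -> [83, 581, 4067, 28469, 199283]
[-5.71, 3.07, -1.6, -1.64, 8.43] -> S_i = Random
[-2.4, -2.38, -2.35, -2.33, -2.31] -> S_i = -2.40*0.99^i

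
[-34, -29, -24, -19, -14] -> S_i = -34 + 5*i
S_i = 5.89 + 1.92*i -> [5.89, 7.81, 9.73, 11.65, 13.57]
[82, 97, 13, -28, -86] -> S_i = Random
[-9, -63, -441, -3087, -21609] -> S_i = -9*7^i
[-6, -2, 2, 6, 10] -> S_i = -6 + 4*i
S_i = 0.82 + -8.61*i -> [0.82, -7.79, -16.4, -25.01, -33.62]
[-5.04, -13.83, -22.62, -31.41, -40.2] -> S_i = -5.04 + -8.79*i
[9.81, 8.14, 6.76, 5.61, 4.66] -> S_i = 9.81*0.83^i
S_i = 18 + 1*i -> [18, 19, 20, 21, 22]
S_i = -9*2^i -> [-9, -18, -36, -72, -144]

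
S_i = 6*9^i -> [6, 54, 486, 4374, 39366]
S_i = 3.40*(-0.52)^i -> [3.4, -1.77, 0.92, -0.48, 0.25]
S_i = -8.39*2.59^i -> [-8.39, -21.73, -56.28, -145.77, -377.54]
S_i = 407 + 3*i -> [407, 410, 413, 416, 419]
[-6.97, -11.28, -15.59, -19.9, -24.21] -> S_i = -6.97 + -4.31*i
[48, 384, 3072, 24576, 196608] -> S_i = 48*8^i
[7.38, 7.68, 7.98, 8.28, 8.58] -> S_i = 7.38 + 0.30*i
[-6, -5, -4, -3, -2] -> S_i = -6 + 1*i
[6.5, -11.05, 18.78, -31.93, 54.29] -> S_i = 6.50*(-1.70)^i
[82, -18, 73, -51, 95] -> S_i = Random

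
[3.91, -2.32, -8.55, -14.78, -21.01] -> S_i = 3.91 + -6.23*i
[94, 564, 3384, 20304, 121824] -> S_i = 94*6^i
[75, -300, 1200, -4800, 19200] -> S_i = 75*-4^i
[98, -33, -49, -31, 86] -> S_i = Random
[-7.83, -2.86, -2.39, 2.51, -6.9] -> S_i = Random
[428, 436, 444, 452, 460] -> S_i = 428 + 8*i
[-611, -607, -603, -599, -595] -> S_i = -611 + 4*i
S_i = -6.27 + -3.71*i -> [-6.27, -9.98, -13.69, -17.4, -21.11]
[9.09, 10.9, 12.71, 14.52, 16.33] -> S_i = 9.09 + 1.81*i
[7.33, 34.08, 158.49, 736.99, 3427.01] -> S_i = 7.33*4.65^i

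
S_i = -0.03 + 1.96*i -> [-0.03, 1.93, 3.89, 5.85, 7.81]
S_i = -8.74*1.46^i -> [-8.74, -12.76, -18.63, -27.2, -39.71]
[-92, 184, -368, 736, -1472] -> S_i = -92*-2^i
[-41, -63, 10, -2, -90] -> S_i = Random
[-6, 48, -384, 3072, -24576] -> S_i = -6*-8^i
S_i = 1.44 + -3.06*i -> [1.44, -1.62, -4.68, -7.74, -10.8]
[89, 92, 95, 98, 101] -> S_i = 89 + 3*i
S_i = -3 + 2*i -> [-3, -1, 1, 3, 5]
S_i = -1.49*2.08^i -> [-1.49, -3.1, -6.45, -13.41, -27.89]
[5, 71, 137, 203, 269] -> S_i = 5 + 66*i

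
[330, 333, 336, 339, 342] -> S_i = 330 + 3*i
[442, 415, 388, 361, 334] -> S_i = 442 + -27*i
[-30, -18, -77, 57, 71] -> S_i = Random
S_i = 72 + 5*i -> [72, 77, 82, 87, 92]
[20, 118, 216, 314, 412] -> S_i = 20 + 98*i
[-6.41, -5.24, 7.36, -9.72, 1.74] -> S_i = Random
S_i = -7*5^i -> [-7, -35, -175, -875, -4375]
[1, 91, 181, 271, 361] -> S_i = 1 + 90*i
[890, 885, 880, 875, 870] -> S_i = 890 + -5*i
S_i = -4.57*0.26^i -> [-4.57, -1.19, -0.31, -0.08, -0.02]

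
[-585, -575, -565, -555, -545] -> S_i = -585 + 10*i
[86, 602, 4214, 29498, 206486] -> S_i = 86*7^i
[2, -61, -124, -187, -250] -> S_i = 2 + -63*i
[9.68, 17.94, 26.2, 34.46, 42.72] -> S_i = 9.68 + 8.26*i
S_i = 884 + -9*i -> [884, 875, 866, 857, 848]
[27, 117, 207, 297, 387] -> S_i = 27 + 90*i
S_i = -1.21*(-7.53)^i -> [-1.21, 9.11, -68.61, 516.62, -3890.14]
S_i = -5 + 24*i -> [-5, 19, 43, 67, 91]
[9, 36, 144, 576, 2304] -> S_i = 9*4^i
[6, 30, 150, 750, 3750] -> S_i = 6*5^i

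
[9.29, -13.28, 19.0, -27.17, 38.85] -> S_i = 9.29*(-1.43)^i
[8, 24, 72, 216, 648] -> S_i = 8*3^i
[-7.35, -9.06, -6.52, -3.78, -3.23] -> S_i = Random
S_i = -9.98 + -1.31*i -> [-9.98, -11.29, -12.6, -13.91, -15.22]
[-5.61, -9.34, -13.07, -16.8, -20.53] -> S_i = -5.61 + -3.73*i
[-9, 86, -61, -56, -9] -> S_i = Random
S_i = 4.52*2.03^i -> [4.52, 9.18, 18.63, 37.81, 76.76]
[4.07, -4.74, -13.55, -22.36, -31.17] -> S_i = 4.07 + -8.81*i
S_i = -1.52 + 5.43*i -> [-1.52, 3.91, 9.34, 14.77, 20.2]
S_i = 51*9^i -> [51, 459, 4131, 37179, 334611]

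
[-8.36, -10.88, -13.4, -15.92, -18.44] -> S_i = -8.36 + -2.52*i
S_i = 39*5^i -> [39, 195, 975, 4875, 24375]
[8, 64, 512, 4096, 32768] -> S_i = 8*8^i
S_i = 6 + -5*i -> [6, 1, -4, -9, -14]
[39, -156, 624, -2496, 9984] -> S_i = 39*-4^i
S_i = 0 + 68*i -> [0, 68, 136, 204, 272]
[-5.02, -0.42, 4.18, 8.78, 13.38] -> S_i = -5.02 + 4.60*i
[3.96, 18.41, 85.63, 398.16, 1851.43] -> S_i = 3.96*4.65^i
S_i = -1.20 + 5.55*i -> [-1.2, 4.35, 9.9, 15.45, 21.0]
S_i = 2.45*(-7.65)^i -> [2.45, -18.74, 143.38, -1096.86, 8390.96]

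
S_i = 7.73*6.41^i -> [7.73, 49.55, 317.61, 2035.89, 13050.03]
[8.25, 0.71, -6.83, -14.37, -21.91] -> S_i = 8.25 + -7.54*i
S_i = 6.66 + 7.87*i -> [6.66, 14.53, 22.4, 30.27, 38.14]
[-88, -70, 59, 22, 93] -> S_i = Random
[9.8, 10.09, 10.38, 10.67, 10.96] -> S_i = 9.80 + 0.29*i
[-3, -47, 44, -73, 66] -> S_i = Random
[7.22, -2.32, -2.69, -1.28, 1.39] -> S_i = Random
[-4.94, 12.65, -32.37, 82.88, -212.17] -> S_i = -4.94*(-2.56)^i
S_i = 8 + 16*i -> [8, 24, 40, 56, 72]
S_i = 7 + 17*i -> [7, 24, 41, 58, 75]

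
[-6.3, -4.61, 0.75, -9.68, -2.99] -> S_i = Random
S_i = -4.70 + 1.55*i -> [-4.7, -3.15, -1.6, -0.05, 1.5]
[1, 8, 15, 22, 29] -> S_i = 1 + 7*i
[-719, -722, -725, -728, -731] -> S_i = -719 + -3*i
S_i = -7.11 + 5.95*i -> [-7.11, -1.16, 4.79, 10.74, 16.69]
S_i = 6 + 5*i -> [6, 11, 16, 21, 26]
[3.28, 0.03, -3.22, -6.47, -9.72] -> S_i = 3.28 + -3.25*i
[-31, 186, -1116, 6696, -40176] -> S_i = -31*-6^i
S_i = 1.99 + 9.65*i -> [1.99, 11.64, 21.29, 30.94, 40.59]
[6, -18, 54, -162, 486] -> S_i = 6*-3^i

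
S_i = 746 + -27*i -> [746, 719, 692, 665, 638]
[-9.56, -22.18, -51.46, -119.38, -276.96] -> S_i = -9.56*2.32^i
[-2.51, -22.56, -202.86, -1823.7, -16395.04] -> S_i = -2.51*8.99^i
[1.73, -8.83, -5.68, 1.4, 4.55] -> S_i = Random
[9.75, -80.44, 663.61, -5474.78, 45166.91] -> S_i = 9.75*(-8.25)^i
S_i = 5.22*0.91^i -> [5.22, 4.75, 4.32, 3.93, 3.58]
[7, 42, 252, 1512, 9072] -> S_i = 7*6^i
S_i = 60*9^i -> [60, 540, 4860, 43740, 393660]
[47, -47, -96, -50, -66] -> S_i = Random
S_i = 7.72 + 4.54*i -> [7.72, 12.26, 16.8, 21.34, 25.88]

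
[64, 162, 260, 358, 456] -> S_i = 64 + 98*i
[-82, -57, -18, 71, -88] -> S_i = Random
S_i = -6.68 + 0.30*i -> [-6.68, -6.38, -6.08, -5.78, -5.48]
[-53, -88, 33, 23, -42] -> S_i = Random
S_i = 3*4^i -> [3, 12, 48, 192, 768]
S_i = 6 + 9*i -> [6, 15, 24, 33, 42]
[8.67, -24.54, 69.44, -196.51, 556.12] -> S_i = 8.67*(-2.83)^i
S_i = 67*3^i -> [67, 201, 603, 1809, 5427]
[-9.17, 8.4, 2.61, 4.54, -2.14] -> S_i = Random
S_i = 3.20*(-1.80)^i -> [3.2, -5.76, 10.37, -18.66, 33.59]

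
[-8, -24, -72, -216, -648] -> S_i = -8*3^i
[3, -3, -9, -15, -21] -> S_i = 3 + -6*i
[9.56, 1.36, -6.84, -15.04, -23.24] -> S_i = 9.56 + -8.20*i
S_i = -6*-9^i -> [-6, 54, -486, 4374, -39366]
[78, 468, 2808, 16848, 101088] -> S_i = 78*6^i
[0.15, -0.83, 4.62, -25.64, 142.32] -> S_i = 0.15*(-5.55)^i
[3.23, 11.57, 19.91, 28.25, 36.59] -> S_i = 3.23 + 8.34*i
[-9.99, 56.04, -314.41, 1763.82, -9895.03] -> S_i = -9.99*(-5.61)^i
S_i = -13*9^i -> [-13, -117, -1053, -9477, -85293]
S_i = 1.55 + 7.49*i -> [1.55, 9.04, 16.53, 24.02, 31.51]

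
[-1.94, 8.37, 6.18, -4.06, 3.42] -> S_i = Random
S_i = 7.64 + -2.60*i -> [7.64, 5.04, 2.44, -0.16, -2.76]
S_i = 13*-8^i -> [13, -104, 832, -6656, 53248]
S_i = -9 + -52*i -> [-9, -61, -113, -165, -217]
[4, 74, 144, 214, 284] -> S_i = 4 + 70*i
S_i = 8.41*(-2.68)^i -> [8.41, -22.54, 60.4, -161.88, 433.85]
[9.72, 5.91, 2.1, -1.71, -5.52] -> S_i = 9.72 + -3.81*i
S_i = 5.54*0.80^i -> [5.54, 4.43, 3.55, 2.84, 2.27]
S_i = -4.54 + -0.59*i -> [-4.54, -5.13, -5.72, -6.31, -6.9]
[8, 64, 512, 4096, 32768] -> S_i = 8*8^i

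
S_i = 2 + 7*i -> [2, 9, 16, 23, 30]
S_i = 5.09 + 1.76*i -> [5.09, 6.85, 8.61, 10.37, 12.13]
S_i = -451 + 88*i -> [-451, -363, -275, -187, -99]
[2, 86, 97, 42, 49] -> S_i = Random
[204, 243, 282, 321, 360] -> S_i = 204 + 39*i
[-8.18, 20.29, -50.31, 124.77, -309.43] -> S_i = -8.18*(-2.48)^i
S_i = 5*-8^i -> [5, -40, 320, -2560, 20480]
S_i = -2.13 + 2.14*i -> [-2.13, 0.01, 2.15, 4.29, 6.43]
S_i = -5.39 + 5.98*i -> [-5.39, 0.59, 6.57, 12.55, 18.53]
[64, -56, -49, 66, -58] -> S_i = Random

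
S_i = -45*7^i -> [-45, -315, -2205, -15435, -108045]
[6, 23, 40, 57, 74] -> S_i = 6 + 17*i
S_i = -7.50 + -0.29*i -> [-7.5, -7.79, -8.08, -8.37, -8.66]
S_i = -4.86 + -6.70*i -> [-4.86, -11.56, -18.26, -24.96, -31.66]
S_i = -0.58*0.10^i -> [-0.58, -0.06, -0.01, -0.0, -0.0]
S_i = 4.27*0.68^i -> [4.27, 2.9, 1.97, 1.34, 0.91]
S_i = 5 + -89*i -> [5, -84, -173, -262, -351]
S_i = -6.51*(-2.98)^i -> [-6.51, 19.4, -57.81, 172.28, -513.39]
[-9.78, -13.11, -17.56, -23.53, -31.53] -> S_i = -9.78*1.34^i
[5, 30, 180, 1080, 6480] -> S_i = 5*6^i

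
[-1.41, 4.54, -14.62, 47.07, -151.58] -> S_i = -1.41*(-3.22)^i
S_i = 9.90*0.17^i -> [9.9, 1.68, 0.29, 0.05, 0.01]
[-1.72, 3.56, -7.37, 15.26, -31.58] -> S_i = -1.72*(-2.07)^i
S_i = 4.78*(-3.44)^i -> [4.78, -16.44, 56.56, -194.58, 669.36]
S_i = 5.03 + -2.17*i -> [5.03, 2.86, 0.69, -1.48, -3.65]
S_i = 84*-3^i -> [84, -252, 756, -2268, 6804]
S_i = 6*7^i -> [6, 42, 294, 2058, 14406]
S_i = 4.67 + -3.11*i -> [4.67, 1.56, -1.55, -4.66, -7.77]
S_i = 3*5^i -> [3, 15, 75, 375, 1875]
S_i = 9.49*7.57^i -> [9.49, 71.84, 543.82, 4116.74, 31163.75]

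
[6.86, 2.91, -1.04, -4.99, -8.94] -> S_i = 6.86 + -3.95*i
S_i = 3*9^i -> [3, 27, 243, 2187, 19683]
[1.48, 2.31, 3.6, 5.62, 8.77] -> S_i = 1.48*1.56^i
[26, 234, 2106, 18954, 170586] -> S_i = 26*9^i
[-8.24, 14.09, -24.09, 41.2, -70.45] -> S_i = -8.24*(-1.71)^i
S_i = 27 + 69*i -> [27, 96, 165, 234, 303]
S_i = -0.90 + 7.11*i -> [-0.9, 6.21, 13.32, 20.43, 27.54]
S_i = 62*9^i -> [62, 558, 5022, 45198, 406782]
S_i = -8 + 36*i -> [-8, 28, 64, 100, 136]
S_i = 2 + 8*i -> [2, 10, 18, 26, 34]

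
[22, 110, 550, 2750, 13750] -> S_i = 22*5^i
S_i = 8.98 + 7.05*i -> [8.98, 16.03, 23.08, 30.13, 37.18]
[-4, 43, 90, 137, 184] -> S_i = -4 + 47*i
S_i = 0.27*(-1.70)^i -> [0.27, -0.46, 0.78, -1.33, 2.26]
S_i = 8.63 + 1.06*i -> [8.63, 9.69, 10.75, 11.81, 12.87]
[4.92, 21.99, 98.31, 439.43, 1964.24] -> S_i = 4.92*4.47^i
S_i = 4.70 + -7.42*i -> [4.7, -2.72, -10.14, -17.56, -24.98]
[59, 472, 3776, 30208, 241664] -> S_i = 59*8^i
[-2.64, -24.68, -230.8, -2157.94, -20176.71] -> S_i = -2.64*9.35^i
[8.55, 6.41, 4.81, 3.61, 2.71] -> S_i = 8.55*0.75^i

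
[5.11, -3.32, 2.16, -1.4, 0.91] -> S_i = 5.11*(-0.65)^i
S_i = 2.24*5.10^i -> [2.24, 11.42, 58.26, 297.14, 1515.41]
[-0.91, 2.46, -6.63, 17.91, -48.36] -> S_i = -0.91*(-2.70)^i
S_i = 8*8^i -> [8, 64, 512, 4096, 32768]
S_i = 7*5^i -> [7, 35, 175, 875, 4375]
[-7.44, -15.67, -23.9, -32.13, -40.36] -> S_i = -7.44 + -8.23*i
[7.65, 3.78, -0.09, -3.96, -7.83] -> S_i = 7.65 + -3.87*i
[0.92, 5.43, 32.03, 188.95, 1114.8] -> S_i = 0.92*5.90^i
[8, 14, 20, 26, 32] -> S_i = 8 + 6*i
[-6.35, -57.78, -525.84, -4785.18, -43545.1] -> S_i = -6.35*9.10^i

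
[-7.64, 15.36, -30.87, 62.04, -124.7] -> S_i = -7.64*(-2.01)^i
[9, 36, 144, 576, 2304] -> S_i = 9*4^i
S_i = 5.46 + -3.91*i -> [5.46, 1.55, -2.36, -6.27, -10.18]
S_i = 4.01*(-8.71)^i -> [4.01, -34.93, 304.22, -2649.71, 23079.0]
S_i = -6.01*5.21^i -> [-6.01, -31.31, -163.14, -849.94, -4428.18]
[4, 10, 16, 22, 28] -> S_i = 4 + 6*i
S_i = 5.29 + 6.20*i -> [5.29, 11.49, 17.69, 23.89, 30.09]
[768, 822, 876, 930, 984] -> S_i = 768 + 54*i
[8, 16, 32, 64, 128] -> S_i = 8*2^i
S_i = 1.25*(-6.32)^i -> [1.25, -7.9, 49.93, -315.54, 1994.24]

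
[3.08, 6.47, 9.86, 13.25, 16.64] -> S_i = 3.08 + 3.39*i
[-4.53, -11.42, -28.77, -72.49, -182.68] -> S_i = -4.53*2.52^i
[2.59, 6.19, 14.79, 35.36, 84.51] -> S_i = 2.59*2.39^i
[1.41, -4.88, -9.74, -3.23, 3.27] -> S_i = Random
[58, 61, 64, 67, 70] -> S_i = 58 + 3*i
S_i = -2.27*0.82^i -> [-2.27, -1.86, -1.53, -1.25, -1.03]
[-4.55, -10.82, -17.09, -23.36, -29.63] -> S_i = -4.55 + -6.27*i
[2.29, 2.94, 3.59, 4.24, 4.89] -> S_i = 2.29 + 0.65*i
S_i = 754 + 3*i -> [754, 757, 760, 763, 766]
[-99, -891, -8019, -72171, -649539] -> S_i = -99*9^i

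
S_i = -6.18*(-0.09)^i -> [-6.18, 0.56, -0.05, 0.0, -0.0]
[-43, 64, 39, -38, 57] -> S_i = Random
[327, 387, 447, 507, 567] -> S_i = 327 + 60*i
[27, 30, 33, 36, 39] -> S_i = 27 + 3*i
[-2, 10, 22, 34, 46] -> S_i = -2 + 12*i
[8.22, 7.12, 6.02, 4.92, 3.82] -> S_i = 8.22 + -1.10*i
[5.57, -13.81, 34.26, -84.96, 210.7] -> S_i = 5.57*(-2.48)^i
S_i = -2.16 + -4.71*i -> [-2.16, -6.87, -11.58, -16.29, -21.0]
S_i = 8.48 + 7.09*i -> [8.48, 15.57, 22.66, 29.75, 36.84]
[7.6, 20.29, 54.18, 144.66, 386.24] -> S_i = 7.60*2.67^i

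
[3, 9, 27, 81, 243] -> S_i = 3*3^i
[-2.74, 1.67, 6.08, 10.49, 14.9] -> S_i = -2.74 + 4.41*i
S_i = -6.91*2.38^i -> [-6.91, -16.45, -39.14, -93.16, -221.71]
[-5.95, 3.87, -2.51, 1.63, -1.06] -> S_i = -5.95*(-0.65)^i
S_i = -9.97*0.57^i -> [-9.97, -5.68, -3.24, -1.85, -1.05]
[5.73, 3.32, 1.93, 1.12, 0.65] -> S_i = 5.73*0.58^i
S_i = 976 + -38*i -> [976, 938, 900, 862, 824]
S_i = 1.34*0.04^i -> [1.34, 0.05, 0.0, 0.0, 0.0]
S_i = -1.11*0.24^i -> [-1.11, -0.27, -0.06, -0.02, -0.0]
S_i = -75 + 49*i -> [-75, -26, 23, 72, 121]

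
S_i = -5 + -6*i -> [-5, -11, -17, -23, -29]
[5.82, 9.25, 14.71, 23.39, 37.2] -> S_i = 5.82*1.59^i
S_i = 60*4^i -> [60, 240, 960, 3840, 15360]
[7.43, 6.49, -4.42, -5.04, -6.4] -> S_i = Random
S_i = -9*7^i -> [-9, -63, -441, -3087, -21609]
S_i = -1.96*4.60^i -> [-1.96, -9.02, -41.47, -190.78, -877.58]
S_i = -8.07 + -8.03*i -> [-8.07, -16.1, -24.13, -32.16, -40.19]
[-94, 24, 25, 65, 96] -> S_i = Random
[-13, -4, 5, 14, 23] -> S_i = -13 + 9*i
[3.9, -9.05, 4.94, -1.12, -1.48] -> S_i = Random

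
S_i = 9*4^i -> [9, 36, 144, 576, 2304]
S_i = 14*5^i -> [14, 70, 350, 1750, 8750]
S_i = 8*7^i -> [8, 56, 392, 2744, 19208]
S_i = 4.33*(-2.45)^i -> [4.33, -10.61, 25.99, -63.68, 156.01]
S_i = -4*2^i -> [-4, -8, -16, -32, -64]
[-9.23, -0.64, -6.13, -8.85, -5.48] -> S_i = Random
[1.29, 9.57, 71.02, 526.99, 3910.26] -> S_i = 1.29*7.42^i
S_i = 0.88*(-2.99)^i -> [0.88, -2.63, 7.87, -23.52, 70.33]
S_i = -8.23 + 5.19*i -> [-8.23, -3.04, 2.15, 7.34, 12.53]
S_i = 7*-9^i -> [7, -63, 567, -5103, 45927]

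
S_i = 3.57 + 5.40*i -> [3.57, 8.97, 14.37, 19.77, 25.17]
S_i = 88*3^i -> [88, 264, 792, 2376, 7128]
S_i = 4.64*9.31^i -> [4.64, 43.2, 402.18, 3744.27, 34859.14]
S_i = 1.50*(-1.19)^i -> [1.5, -1.78, 2.12, -2.53, 3.01]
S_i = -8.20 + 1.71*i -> [-8.2, -6.49, -4.78, -3.07, -1.36]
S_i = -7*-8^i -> [-7, 56, -448, 3584, -28672]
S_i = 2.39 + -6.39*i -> [2.39, -4.0, -10.39, -16.78, -23.17]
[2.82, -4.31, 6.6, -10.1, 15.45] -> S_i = 2.82*(-1.53)^i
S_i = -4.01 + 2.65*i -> [-4.01, -1.36, 1.29, 3.94, 6.59]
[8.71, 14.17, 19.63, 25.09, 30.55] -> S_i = 8.71 + 5.46*i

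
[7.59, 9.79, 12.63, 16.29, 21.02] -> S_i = 7.59*1.29^i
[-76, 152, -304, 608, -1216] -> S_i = -76*-2^i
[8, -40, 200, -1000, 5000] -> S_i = 8*-5^i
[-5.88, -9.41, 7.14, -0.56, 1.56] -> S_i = Random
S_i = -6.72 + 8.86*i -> [-6.72, 2.14, 11.0, 19.86, 28.72]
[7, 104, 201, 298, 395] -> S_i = 7 + 97*i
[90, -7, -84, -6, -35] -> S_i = Random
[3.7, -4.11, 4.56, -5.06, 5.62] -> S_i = 3.70*(-1.11)^i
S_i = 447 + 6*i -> [447, 453, 459, 465, 471]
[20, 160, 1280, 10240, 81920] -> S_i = 20*8^i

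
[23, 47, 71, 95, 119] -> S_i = 23 + 24*i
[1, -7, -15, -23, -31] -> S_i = 1 + -8*i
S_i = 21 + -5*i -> [21, 16, 11, 6, 1]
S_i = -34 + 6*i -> [-34, -28, -22, -16, -10]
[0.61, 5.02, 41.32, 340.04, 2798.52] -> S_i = 0.61*8.23^i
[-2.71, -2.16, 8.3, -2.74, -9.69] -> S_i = Random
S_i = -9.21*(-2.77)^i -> [-9.21, 25.51, -70.67, 195.75, -542.22]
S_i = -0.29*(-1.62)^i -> [-0.29, 0.47, -0.76, 1.23, -2.0]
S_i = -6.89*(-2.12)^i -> [-6.89, 14.61, -30.97, 65.65, -139.18]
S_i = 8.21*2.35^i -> [8.21, 19.29, 45.34, 106.55, 250.39]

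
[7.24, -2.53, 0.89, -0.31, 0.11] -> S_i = 7.24*(-0.35)^i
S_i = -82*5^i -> [-82, -410, -2050, -10250, -51250]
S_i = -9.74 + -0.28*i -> [-9.74, -10.02, -10.3, -10.58, -10.86]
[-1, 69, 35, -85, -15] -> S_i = Random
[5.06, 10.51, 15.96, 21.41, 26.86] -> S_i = 5.06 + 5.45*i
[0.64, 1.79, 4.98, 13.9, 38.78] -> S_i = 0.64*2.79^i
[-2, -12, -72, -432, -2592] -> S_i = -2*6^i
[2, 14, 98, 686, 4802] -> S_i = 2*7^i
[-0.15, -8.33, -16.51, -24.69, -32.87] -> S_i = -0.15 + -8.18*i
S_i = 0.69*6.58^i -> [0.69, 4.54, 29.87, 196.57, 1293.46]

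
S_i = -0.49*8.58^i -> [-0.49, -4.2, -36.07, -309.5, -2655.49]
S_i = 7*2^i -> [7, 14, 28, 56, 112]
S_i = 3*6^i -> [3, 18, 108, 648, 3888]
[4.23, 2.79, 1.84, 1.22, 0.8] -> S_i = 4.23*0.66^i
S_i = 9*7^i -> [9, 63, 441, 3087, 21609]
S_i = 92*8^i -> [92, 736, 5888, 47104, 376832]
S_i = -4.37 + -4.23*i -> [-4.37, -8.6, -12.83, -17.06, -21.29]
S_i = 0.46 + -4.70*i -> [0.46, -4.24, -8.94, -13.64, -18.34]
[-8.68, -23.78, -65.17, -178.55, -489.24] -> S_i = -8.68*2.74^i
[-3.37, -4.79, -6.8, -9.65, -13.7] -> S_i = -3.37*1.42^i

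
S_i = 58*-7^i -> [58, -406, 2842, -19894, 139258]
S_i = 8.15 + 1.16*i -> [8.15, 9.31, 10.47, 11.63, 12.79]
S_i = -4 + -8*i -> [-4, -12, -20, -28, -36]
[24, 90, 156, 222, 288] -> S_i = 24 + 66*i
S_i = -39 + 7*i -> [-39, -32, -25, -18, -11]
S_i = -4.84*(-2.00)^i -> [-4.84, 9.68, -19.36, 38.72, -77.44]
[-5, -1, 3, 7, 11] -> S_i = -5 + 4*i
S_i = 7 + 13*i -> [7, 20, 33, 46, 59]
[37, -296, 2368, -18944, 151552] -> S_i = 37*-8^i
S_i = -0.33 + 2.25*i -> [-0.33, 1.92, 4.17, 6.42, 8.67]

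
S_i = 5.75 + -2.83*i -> [5.75, 2.92, 0.09, -2.74, -5.57]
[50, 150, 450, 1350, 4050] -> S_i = 50*3^i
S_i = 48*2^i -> [48, 96, 192, 384, 768]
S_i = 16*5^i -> [16, 80, 400, 2000, 10000]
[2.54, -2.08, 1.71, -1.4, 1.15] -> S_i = 2.54*(-0.82)^i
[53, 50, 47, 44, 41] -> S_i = 53 + -3*i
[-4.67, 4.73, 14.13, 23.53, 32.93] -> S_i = -4.67 + 9.40*i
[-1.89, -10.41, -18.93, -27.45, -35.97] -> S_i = -1.89 + -8.52*i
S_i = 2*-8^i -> [2, -16, 128, -1024, 8192]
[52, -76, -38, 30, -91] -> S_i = Random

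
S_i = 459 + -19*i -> [459, 440, 421, 402, 383]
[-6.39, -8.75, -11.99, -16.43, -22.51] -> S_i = -6.39*1.37^i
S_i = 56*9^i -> [56, 504, 4536, 40824, 367416]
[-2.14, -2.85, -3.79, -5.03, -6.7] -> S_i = -2.14*1.33^i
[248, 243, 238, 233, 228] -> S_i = 248 + -5*i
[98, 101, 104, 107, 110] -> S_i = 98 + 3*i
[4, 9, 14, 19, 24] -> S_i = 4 + 5*i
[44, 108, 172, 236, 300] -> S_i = 44 + 64*i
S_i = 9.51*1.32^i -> [9.51, 12.55, 16.57, 21.87, 28.87]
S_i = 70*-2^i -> [70, -140, 280, -560, 1120]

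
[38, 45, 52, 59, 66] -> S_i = 38 + 7*i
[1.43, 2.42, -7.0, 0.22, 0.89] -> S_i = Random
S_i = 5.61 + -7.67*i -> [5.61, -2.06, -9.73, -17.4, -25.07]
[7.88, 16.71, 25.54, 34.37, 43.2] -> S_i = 7.88 + 8.83*i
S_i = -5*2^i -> [-5, -10, -20, -40, -80]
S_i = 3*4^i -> [3, 12, 48, 192, 768]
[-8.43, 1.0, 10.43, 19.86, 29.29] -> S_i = -8.43 + 9.43*i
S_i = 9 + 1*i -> [9, 10, 11, 12, 13]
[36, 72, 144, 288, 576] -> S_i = 36*2^i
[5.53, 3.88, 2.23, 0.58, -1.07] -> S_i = 5.53 + -1.65*i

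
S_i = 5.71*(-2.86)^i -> [5.71, -16.33, 46.71, -133.58, 382.03]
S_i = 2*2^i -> [2, 4, 8, 16, 32]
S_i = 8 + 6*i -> [8, 14, 20, 26, 32]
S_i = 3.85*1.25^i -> [3.85, 4.81, 6.02, 7.52, 9.4]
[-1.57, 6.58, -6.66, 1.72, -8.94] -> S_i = Random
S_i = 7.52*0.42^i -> [7.52, 3.16, 1.33, 0.56, 0.23]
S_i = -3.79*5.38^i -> [-3.79, -20.39, -109.7, -590.18, -3175.18]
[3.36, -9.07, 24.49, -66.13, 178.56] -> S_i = 3.36*(-2.70)^i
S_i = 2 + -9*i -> [2, -7, -16, -25, -34]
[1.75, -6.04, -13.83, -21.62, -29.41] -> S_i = 1.75 + -7.79*i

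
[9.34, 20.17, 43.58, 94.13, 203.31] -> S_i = 9.34*2.16^i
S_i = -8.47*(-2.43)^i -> [-8.47, 20.58, -50.01, 121.54, -295.33]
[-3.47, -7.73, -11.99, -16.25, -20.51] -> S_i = -3.47 + -4.26*i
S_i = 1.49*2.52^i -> [1.49, 3.75, 9.46, 23.84, 60.09]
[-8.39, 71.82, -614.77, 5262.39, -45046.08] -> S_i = -8.39*(-8.56)^i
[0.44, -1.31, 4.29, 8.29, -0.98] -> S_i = Random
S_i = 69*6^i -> [69, 414, 2484, 14904, 89424]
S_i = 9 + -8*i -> [9, 1, -7, -15, -23]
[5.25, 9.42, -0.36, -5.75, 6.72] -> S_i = Random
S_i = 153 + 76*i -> [153, 229, 305, 381, 457]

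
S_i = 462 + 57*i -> [462, 519, 576, 633, 690]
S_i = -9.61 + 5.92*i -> [-9.61, -3.69, 2.23, 8.15, 14.07]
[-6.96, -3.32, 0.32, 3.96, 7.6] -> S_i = -6.96 + 3.64*i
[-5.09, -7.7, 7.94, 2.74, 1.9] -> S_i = Random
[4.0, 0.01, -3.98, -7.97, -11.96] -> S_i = 4.00 + -3.99*i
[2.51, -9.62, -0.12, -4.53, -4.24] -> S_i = Random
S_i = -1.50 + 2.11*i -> [-1.5, 0.61, 2.72, 4.83, 6.94]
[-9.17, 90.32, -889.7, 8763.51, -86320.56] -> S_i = -9.17*(-9.85)^i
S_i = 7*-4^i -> [7, -28, 112, -448, 1792]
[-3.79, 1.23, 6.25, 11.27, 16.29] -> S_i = -3.79 + 5.02*i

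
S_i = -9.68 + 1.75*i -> [-9.68, -7.93, -6.18, -4.43, -2.68]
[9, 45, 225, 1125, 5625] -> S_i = 9*5^i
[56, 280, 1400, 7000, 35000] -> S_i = 56*5^i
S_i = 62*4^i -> [62, 248, 992, 3968, 15872]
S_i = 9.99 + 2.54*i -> [9.99, 12.53, 15.07, 17.61, 20.15]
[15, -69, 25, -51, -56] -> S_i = Random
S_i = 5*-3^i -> [5, -15, 45, -135, 405]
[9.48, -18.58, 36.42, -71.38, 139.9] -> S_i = 9.48*(-1.96)^i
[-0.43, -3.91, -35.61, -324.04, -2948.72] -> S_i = -0.43*9.10^i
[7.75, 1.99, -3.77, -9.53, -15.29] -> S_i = 7.75 + -5.76*i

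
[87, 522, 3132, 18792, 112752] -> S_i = 87*6^i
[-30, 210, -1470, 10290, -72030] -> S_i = -30*-7^i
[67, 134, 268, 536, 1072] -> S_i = 67*2^i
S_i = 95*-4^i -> [95, -380, 1520, -6080, 24320]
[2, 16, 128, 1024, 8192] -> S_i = 2*8^i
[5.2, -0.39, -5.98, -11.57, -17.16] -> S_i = 5.20 + -5.59*i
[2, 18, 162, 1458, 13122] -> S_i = 2*9^i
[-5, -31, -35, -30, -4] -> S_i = Random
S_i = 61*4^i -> [61, 244, 976, 3904, 15616]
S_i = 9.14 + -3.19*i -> [9.14, 5.95, 2.76, -0.43, -3.62]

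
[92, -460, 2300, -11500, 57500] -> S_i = 92*-5^i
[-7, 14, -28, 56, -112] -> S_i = -7*-2^i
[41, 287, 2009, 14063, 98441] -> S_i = 41*7^i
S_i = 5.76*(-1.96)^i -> [5.76, -11.29, 22.13, -43.37, 85.01]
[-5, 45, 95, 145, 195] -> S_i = -5 + 50*i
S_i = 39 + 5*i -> [39, 44, 49, 54, 59]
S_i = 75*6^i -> [75, 450, 2700, 16200, 97200]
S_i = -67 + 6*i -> [-67, -61, -55, -49, -43]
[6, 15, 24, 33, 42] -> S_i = 6 + 9*i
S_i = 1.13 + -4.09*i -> [1.13, -2.96, -7.05, -11.14, -15.23]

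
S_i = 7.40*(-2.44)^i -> [7.4, -18.06, 44.06, -107.5, 262.3]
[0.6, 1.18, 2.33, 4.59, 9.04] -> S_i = 0.60*1.97^i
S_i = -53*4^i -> [-53, -212, -848, -3392, -13568]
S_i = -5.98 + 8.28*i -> [-5.98, 2.3, 10.58, 18.86, 27.14]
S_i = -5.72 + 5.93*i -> [-5.72, 0.21, 6.14, 12.07, 18.0]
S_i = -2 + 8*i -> [-2, 6, 14, 22, 30]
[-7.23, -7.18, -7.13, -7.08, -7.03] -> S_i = -7.23 + 0.05*i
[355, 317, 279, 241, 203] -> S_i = 355 + -38*i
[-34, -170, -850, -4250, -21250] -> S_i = -34*5^i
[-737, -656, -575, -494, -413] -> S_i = -737 + 81*i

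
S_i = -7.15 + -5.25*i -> [-7.15, -12.4, -17.65, -22.9, -28.15]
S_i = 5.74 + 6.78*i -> [5.74, 12.52, 19.3, 26.08, 32.86]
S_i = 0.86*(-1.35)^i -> [0.86, -1.16, 1.57, -2.12, 2.86]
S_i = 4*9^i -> [4, 36, 324, 2916, 26244]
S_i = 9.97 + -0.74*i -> [9.97, 9.23, 8.49, 7.75, 7.01]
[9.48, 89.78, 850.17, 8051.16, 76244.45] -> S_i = 9.48*9.47^i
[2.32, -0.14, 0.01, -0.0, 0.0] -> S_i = 2.32*(-0.06)^i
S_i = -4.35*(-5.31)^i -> [-4.35, 23.1, -122.65, 651.29, -3458.34]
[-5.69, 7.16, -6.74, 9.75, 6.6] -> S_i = Random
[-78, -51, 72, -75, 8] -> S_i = Random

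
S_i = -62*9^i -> [-62, -558, -5022, -45198, -406782]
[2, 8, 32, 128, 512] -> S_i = 2*4^i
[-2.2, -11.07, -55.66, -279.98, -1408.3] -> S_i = -2.20*5.03^i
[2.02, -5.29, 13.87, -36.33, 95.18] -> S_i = 2.02*(-2.62)^i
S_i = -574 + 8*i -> [-574, -566, -558, -550, -542]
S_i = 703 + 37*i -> [703, 740, 777, 814, 851]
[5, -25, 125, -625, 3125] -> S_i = 5*-5^i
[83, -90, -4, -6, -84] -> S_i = Random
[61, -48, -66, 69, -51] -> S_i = Random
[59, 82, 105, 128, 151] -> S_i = 59 + 23*i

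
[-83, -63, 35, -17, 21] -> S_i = Random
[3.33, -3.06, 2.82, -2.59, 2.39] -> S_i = 3.33*(-0.92)^i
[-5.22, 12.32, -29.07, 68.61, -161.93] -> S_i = -5.22*(-2.36)^i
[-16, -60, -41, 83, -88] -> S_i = Random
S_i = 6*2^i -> [6, 12, 24, 48, 96]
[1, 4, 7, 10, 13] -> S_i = 1 + 3*i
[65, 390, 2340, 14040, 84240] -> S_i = 65*6^i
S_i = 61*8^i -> [61, 488, 3904, 31232, 249856]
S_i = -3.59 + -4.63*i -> [-3.59, -8.22, -12.85, -17.48, -22.11]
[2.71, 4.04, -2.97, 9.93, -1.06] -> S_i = Random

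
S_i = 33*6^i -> [33, 198, 1188, 7128, 42768]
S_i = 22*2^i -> [22, 44, 88, 176, 352]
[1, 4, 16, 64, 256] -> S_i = 1*4^i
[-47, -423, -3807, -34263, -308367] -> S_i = -47*9^i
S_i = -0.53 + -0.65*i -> [-0.53, -1.18, -1.83, -2.48, -3.13]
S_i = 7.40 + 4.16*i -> [7.4, 11.56, 15.72, 19.88, 24.04]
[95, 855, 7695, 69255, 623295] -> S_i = 95*9^i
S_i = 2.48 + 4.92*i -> [2.48, 7.4, 12.32, 17.24, 22.16]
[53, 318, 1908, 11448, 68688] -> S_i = 53*6^i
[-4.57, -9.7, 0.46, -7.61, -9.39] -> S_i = Random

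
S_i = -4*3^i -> [-4, -12, -36, -108, -324]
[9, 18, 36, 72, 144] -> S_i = 9*2^i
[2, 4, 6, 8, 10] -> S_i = 2 + 2*i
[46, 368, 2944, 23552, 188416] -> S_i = 46*8^i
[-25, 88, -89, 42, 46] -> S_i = Random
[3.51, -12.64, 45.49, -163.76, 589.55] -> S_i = 3.51*(-3.60)^i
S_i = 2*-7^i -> [2, -14, 98, -686, 4802]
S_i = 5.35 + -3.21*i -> [5.35, 2.14, -1.07, -4.28, -7.49]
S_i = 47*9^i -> [47, 423, 3807, 34263, 308367]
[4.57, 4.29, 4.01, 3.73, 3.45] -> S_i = 4.57 + -0.28*i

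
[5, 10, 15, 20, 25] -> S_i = 5 + 5*i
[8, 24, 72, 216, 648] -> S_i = 8*3^i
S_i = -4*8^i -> [-4, -32, -256, -2048, -16384]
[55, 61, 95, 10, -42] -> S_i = Random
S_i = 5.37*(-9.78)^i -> [5.37, -52.52, 513.63, -5023.32, 49128.07]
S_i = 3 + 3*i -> [3, 6, 9, 12, 15]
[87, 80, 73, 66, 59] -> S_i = 87 + -7*i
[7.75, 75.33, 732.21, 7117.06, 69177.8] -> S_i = 7.75*9.72^i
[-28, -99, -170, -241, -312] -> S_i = -28 + -71*i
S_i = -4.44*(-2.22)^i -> [-4.44, 9.86, -21.88, 48.58, -107.84]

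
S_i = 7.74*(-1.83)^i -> [7.74, -14.16, 25.92, -47.43, 86.81]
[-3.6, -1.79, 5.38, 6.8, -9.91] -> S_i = Random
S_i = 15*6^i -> [15, 90, 540, 3240, 19440]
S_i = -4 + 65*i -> [-4, 61, 126, 191, 256]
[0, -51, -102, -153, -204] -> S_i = 0 + -51*i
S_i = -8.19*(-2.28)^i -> [-8.19, 18.67, -42.57, 97.07, -221.32]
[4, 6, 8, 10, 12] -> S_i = 4 + 2*i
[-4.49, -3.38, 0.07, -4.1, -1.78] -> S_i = Random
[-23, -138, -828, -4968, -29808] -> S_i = -23*6^i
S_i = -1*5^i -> [-1, -5, -25, -125, -625]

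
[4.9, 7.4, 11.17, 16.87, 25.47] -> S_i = 4.90*1.51^i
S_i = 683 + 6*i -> [683, 689, 695, 701, 707]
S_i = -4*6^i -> [-4, -24, -144, -864, -5184]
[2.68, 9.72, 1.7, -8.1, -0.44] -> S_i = Random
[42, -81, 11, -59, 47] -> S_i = Random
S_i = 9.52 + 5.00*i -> [9.52, 14.52, 19.52, 24.52, 29.52]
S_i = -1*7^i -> [-1, -7, -49, -343, -2401]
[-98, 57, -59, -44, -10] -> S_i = Random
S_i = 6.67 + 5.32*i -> [6.67, 11.99, 17.31, 22.63, 27.95]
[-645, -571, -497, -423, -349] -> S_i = -645 + 74*i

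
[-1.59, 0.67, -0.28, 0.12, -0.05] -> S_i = -1.59*(-0.42)^i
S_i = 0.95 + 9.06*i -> [0.95, 10.01, 19.07, 28.13, 37.19]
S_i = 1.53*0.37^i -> [1.53, 0.57, 0.21, 0.08, 0.03]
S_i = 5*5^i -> [5, 25, 125, 625, 3125]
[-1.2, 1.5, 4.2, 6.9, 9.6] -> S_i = -1.20 + 2.70*i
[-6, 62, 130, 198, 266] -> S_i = -6 + 68*i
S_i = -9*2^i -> [-9, -18, -36, -72, -144]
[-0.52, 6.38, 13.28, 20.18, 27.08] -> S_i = -0.52 + 6.90*i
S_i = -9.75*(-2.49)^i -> [-9.75, 24.28, -60.45, 150.52, -374.8]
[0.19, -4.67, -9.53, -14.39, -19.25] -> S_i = 0.19 + -4.86*i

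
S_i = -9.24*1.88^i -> [-9.24, -17.37, -32.66, -61.4, -115.43]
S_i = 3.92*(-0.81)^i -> [3.92, -3.18, 2.57, -2.08, 1.69]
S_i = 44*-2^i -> [44, -88, 176, -352, 704]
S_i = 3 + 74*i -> [3, 77, 151, 225, 299]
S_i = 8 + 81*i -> [8, 89, 170, 251, 332]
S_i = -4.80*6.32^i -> [-4.8, -30.34, -191.72, -1211.69, -7657.9]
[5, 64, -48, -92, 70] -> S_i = Random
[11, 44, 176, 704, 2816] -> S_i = 11*4^i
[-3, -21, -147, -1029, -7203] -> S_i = -3*7^i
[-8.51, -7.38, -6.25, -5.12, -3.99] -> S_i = -8.51 + 1.13*i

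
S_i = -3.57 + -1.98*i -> [-3.57, -5.55, -7.53, -9.51, -11.49]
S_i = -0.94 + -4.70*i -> [-0.94, -5.64, -10.34, -15.04, -19.74]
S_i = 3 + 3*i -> [3, 6, 9, 12, 15]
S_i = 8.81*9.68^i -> [8.81, 85.28, 825.52, 7991.02, 77353.03]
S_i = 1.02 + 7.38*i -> [1.02, 8.4, 15.78, 23.16, 30.54]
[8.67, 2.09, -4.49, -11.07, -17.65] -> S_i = 8.67 + -6.58*i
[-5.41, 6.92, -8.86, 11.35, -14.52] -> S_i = -5.41*(-1.28)^i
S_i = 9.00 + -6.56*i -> [9.0, 2.44, -4.12, -10.68, -17.24]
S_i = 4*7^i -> [4, 28, 196, 1372, 9604]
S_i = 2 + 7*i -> [2, 9, 16, 23, 30]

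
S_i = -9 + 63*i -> [-9, 54, 117, 180, 243]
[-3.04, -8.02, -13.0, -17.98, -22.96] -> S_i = -3.04 + -4.98*i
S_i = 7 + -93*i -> [7, -86, -179, -272, -365]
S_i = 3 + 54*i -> [3, 57, 111, 165, 219]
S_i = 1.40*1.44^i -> [1.4, 2.02, 2.9, 4.18, 6.02]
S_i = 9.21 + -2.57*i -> [9.21, 6.64, 4.07, 1.5, -1.07]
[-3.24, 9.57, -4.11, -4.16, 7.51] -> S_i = Random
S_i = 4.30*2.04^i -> [4.3, 8.77, 17.89, 36.51, 74.47]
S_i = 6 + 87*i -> [6, 93, 180, 267, 354]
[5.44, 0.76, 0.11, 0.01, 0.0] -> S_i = 5.44*0.14^i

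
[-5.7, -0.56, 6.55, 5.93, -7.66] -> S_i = Random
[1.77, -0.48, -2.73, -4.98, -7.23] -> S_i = 1.77 + -2.25*i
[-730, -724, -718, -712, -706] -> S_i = -730 + 6*i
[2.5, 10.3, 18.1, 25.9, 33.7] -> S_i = 2.50 + 7.80*i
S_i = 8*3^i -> [8, 24, 72, 216, 648]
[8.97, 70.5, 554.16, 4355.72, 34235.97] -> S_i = 8.97*7.86^i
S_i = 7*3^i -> [7, 21, 63, 189, 567]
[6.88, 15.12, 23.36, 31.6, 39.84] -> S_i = 6.88 + 8.24*i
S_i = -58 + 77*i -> [-58, 19, 96, 173, 250]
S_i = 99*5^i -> [99, 495, 2475, 12375, 61875]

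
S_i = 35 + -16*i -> [35, 19, 3, -13, -29]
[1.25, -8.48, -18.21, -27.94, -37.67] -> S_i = 1.25 + -9.73*i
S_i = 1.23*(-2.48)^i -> [1.23, -3.05, 7.56, -18.76, 46.53]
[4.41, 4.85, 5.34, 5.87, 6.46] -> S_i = 4.41*1.10^i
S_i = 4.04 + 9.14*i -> [4.04, 13.18, 22.32, 31.46, 40.6]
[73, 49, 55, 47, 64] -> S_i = Random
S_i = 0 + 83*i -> [0, 83, 166, 249, 332]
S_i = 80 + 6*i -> [80, 86, 92, 98, 104]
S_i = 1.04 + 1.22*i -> [1.04, 2.26, 3.48, 4.7, 5.92]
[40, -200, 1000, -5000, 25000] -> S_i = 40*-5^i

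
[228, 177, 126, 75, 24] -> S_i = 228 + -51*i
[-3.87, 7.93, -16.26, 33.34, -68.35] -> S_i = -3.87*(-2.05)^i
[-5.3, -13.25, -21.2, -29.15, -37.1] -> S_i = -5.30 + -7.95*i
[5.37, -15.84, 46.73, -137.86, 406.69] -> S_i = 5.37*(-2.95)^i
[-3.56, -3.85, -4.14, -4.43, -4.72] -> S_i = -3.56 + -0.29*i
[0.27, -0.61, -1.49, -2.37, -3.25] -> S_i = 0.27 + -0.88*i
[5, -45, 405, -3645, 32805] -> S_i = 5*-9^i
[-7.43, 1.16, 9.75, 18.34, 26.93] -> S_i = -7.43 + 8.59*i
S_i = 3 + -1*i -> [3, 2, 1, 0, -1]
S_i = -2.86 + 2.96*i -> [-2.86, 0.1, 3.06, 6.02, 8.98]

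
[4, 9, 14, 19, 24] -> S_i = 4 + 5*i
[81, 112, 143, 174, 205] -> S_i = 81 + 31*i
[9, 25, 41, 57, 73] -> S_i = 9 + 16*i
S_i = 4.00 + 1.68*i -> [4.0, 5.68, 7.36, 9.04, 10.72]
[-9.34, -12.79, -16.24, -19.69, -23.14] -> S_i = -9.34 + -3.45*i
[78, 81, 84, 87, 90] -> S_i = 78 + 3*i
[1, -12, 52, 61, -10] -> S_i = Random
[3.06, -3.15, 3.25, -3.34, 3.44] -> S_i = 3.06*(-1.03)^i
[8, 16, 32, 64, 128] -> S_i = 8*2^i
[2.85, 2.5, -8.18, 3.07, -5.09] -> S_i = Random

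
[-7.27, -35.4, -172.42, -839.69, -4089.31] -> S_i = -7.27*4.87^i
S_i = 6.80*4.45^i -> [6.8, 30.26, 134.66, 599.22, 2666.55]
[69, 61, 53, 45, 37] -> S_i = 69 + -8*i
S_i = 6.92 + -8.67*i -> [6.92, -1.75, -10.42, -19.09, -27.76]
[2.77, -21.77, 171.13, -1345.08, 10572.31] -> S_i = 2.77*(-7.86)^i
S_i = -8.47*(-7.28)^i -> [-8.47, 61.66, -448.9, 3267.97, -23790.79]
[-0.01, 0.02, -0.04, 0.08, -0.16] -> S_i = -0.01*(-2.01)^i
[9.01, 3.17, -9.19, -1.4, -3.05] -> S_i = Random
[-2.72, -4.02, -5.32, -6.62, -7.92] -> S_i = -2.72 + -1.30*i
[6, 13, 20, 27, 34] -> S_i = 6 + 7*i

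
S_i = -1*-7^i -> [-1, 7, -49, 343, -2401]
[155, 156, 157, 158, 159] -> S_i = 155 + 1*i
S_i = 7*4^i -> [7, 28, 112, 448, 1792]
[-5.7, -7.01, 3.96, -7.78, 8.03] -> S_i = Random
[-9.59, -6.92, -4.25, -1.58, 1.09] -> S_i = -9.59 + 2.67*i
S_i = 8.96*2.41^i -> [8.96, 21.59, 52.04, 125.42, 302.26]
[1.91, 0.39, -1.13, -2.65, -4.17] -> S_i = 1.91 + -1.52*i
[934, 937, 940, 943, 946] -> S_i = 934 + 3*i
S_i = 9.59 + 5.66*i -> [9.59, 15.25, 20.91, 26.57, 32.23]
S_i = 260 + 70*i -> [260, 330, 400, 470, 540]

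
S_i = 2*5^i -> [2, 10, 50, 250, 1250]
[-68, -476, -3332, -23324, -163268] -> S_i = -68*7^i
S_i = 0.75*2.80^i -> [0.75, 2.1, 5.88, 16.46, 46.1]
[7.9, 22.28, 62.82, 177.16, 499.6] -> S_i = 7.90*2.82^i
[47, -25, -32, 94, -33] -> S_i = Random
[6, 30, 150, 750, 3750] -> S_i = 6*5^i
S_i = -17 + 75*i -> [-17, 58, 133, 208, 283]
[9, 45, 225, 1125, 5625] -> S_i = 9*5^i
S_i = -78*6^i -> [-78, -468, -2808, -16848, -101088]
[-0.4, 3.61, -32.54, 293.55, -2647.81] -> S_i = -0.40*(-9.02)^i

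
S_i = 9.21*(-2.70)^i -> [9.21, -24.87, 67.14, -181.28, 489.46]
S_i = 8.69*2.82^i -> [8.69, 24.51, 69.11, 194.88, 549.56]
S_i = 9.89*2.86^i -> [9.89, 28.29, 80.9, 231.36, 661.7]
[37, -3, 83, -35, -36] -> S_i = Random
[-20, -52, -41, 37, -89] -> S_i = Random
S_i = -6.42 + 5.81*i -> [-6.42, -0.61, 5.2, 11.01, 16.82]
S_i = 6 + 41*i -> [6, 47, 88, 129, 170]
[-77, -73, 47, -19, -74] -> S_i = Random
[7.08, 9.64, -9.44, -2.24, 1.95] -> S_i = Random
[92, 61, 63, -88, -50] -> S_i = Random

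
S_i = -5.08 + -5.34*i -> [-5.08, -10.42, -15.76, -21.1, -26.44]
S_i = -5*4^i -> [-5, -20, -80, -320, -1280]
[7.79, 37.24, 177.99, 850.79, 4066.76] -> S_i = 7.79*4.78^i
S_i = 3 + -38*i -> [3, -35, -73, -111, -149]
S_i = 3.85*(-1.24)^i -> [3.85, -4.77, 5.92, -7.34, 9.1]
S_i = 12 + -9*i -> [12, 3, -6, -15, -24]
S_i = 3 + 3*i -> [3, 6, 9, 12, 15]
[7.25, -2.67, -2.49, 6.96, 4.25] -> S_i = Random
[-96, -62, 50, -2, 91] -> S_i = Random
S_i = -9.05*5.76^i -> [-9.05, -52.13, -300.26, -1729.48, -9961.82]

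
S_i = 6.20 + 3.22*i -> [6.2, 9.42, 12.64, 15.86, 19.08]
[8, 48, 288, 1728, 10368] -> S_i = 8*6^i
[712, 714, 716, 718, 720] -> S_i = 712 + 2*i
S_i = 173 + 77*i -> [173, 250, 327, 404, 481]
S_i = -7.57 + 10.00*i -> [-7.57, 2.43, 12.43, 22.43, 32.43]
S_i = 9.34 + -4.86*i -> [9.34, 4.48, -0.38, -5.24, -10.1]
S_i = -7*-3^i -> [-7, 21, -63, 189, -567]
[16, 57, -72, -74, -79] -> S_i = Random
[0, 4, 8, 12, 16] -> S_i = 0 + 4*i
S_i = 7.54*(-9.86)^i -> [7.54, -74.34, 733.04, -7227.73, 71265.45]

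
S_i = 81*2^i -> [81, 162, 324, 648, 1296]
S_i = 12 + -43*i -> [12, -31, -74, -117, -160]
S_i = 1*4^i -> [1, 4, 16, 64, 256]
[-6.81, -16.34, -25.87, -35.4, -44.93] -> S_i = -6.81 + -9.53*i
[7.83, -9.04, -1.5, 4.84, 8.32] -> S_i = Random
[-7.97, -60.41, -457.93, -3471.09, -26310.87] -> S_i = -7.97*7.58^i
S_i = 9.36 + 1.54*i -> [9.36, 10.9, 12.44, 13.98, 15.52]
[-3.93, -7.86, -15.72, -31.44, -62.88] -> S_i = -3.93*2.00^i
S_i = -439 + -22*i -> [-439, -461, -483, -505, -527]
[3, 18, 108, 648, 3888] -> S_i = 3*6^i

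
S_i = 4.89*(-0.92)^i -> [4.89, -4.5, 4.14, -3.81, 3.5]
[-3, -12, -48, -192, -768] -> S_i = -3*4^i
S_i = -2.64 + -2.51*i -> [-2.64, -5.15, -7.66, -10.17, -12.68]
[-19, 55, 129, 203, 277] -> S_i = -19 + 74*i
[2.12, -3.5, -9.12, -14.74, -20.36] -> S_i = 2.12 + -5.62*i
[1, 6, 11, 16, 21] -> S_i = 1 + 5*i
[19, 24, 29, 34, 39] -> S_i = 19 + 5*i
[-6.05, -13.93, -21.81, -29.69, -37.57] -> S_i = -6.05 + -7.88*i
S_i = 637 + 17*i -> [637, 654, 671, 688, 705]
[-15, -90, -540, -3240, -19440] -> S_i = -15*6^i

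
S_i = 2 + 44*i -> [2, 46, 90, 134, 178]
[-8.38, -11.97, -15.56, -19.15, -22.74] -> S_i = -8.38 + -3.59*i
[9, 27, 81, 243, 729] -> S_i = 9*3^i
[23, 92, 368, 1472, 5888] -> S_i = 23*4^i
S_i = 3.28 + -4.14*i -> [3.28, -0.86, -5.0, -9.14, -13.28]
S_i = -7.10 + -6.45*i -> [-7.1, -13.55, -20.0, -26.45, -32.9]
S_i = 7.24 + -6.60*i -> [7.24, 0.64, -5.96, -12.56, -19.16]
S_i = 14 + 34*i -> [14, 48, 82, 116, 150]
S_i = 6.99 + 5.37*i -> [6.99, 12.36, 17.73, 23.1, 28.47]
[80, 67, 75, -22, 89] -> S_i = Random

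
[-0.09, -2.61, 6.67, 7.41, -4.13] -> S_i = Random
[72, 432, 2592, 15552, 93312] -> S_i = 72*6^i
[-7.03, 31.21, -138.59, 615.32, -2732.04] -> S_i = -7.03*(-4.44)^i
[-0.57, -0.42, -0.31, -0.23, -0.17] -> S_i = -0.57*0.74^i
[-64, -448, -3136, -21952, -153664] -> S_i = -64*7^i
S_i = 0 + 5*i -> [0, 5, 10, 15, 20]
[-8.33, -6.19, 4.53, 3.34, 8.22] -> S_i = Random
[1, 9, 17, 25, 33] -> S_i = 1 + 8*i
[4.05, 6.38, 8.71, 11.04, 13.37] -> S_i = 4.05 + 2.33*i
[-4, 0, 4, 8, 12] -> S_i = -4 + 4*i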